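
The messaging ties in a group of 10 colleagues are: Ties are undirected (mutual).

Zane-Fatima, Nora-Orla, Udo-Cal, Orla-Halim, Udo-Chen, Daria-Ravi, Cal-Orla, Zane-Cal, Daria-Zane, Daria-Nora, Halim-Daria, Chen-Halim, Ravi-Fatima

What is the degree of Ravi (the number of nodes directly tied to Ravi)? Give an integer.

Ravi is directly tied to Daria and Fatima. That is 2 neighbors, so the degree of Ravi is 2.

2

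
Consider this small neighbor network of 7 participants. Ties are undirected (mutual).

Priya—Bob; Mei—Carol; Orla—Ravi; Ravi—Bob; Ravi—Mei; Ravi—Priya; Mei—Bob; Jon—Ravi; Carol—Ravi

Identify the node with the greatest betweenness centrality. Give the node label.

Ravi

Unnormalized betweenness of each node: Bob:1/2, Carol:0, Jon:0, Mei:1/2, Orla:0, Priya:0, Ravi:11.
Ravi has the largest value, 11, making it the main broker — the node through which the most shortest paths run.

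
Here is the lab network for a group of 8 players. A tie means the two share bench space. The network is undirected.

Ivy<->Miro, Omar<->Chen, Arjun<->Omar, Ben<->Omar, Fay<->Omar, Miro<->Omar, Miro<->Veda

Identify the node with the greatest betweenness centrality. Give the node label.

Omar

Unnormalized betweenness of each node: Arjun:0, Ben:0, Chen:0, Fay:0, Ivy:0, Miro:11, Omar:18, Veda:0.
Omar has the largest value, 18, making it the main broker — the node through which the most shortest paths run.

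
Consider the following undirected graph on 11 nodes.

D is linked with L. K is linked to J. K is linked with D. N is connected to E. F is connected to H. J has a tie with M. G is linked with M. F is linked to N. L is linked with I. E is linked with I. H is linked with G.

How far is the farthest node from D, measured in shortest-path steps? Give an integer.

5

Distances from D: E:3, F:5, G:4, H:5, I:2, J:2, K:1, L:1, M:3, N:4.
The largest is 5 (to H and F), so the eccentricity of D is 5.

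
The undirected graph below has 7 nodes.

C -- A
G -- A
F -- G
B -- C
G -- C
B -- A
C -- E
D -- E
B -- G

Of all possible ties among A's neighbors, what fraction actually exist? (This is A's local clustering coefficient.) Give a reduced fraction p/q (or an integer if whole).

A's neighbors: B, C, and G (k = 3).
Possible neighbor pairs: C(3,2) = 3. Edges among them: B–C, B–G, C–G → e = 3.
Clustering(A) = 3/3 = 1.

1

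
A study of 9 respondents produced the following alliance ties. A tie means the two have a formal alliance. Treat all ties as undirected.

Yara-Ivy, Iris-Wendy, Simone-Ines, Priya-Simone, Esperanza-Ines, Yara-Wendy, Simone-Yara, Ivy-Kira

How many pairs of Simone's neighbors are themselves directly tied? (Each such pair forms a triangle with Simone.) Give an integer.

0

Simone's neighbors are Ines, Priya, and Yara, but none of them are tied to each other, so no triangle contains Simone.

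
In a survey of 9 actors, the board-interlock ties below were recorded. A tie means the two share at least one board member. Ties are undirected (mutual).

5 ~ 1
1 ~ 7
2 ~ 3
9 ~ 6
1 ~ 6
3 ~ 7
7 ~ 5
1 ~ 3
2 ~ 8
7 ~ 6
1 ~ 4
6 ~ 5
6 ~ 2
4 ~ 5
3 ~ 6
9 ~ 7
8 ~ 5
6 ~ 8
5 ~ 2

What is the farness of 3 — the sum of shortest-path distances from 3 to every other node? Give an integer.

Distances from 3: 1:1, 2:1, 4:2, 5:2, 6:1, 7:1, 8:2, 9:2.
Sum = 1 + 1 + 2 + 2 + 1 + 1 + 2 + 2 = 12.

12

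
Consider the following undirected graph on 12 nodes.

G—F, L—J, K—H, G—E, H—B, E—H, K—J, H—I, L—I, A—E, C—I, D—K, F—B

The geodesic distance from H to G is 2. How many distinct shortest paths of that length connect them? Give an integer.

The shortest distance is 2, and the only length-2 path is H–E–G. So there is exactly 1 shortest path.

1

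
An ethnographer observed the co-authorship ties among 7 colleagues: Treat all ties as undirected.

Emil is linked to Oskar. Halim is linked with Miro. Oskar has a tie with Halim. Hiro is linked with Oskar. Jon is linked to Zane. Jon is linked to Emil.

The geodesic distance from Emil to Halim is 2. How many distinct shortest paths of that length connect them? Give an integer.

The shortest distance is 2, and the only length-2 path is Emil–Oskar–Halim. So there is exactly 1 shortest path.

1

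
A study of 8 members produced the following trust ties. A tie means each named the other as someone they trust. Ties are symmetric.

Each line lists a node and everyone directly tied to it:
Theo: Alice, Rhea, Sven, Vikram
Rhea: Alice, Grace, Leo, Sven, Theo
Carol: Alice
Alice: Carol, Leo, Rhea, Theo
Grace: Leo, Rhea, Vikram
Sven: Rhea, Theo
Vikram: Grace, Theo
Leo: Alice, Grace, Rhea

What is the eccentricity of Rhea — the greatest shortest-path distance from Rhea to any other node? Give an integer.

2

Distances from Rhea: Alice:1, Carol:2, Grace:1, Leo:1, Sven:1, Theo:1, Vikram:2.
The largest is 2 (to Vikram and Carol), so the eccentricity of Rhea is 2.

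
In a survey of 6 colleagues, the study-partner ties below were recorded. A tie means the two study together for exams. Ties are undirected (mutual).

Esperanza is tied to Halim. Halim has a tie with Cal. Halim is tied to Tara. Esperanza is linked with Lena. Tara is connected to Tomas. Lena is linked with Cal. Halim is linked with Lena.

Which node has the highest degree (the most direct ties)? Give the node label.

Degrees — Cal:2, Esperanza:2, Halim:4, Lena:3, Tara:2, Tomas:1.
The maximum is 4, attained only by Halim.

Halim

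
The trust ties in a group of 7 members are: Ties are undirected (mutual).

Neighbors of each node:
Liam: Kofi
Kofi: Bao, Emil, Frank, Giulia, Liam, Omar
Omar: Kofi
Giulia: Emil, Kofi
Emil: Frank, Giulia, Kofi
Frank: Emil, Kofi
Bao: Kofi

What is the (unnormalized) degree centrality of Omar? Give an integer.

Omar is directly tied to Kofi. That is 1 neighbor, so the degree of Omar is 1.

1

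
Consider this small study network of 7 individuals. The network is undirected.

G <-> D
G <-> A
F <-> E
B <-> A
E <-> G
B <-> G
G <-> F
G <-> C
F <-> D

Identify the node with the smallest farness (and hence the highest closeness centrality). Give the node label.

Farness (sum of distances to all others) for each node — A:10, B:10, C:11, D:10, E:10, F:9, G:6.
The smallest farness is 6, for G, so G has the highest closeness.

G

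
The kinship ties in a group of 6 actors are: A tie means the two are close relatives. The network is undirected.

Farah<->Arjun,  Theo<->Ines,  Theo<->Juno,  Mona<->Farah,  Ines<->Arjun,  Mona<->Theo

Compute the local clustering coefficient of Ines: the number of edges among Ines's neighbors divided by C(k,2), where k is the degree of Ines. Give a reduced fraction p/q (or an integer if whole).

Ines's neighbors: Arjun and Theo (k = 2).
Possible neighbor pairs: C(2,2) = 1. Edges among them: none → e = 0.
Clustering(Ines) = 0/1.

0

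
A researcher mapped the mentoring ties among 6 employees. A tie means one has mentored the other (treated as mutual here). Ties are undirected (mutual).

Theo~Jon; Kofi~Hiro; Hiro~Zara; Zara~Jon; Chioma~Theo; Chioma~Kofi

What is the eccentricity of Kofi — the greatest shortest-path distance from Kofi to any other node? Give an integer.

3

Distances from Kofi: Chioma:1, Hiro:1, Jon:3, Theo:2, Zara:2.
The largest is 3 (to Jon), so the eccentricity of Kofi is 3.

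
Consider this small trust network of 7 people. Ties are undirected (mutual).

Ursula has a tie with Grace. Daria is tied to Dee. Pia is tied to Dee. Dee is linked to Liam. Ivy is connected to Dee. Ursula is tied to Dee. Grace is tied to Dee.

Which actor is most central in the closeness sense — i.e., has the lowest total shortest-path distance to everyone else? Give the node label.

Dee

Farness (sum of distances to all others) for each node — Daria:11, Dee:6, Grace:10, Ivy:11, Liam:11, Pia:11, Ursula:10.
The smallest farness is 6, for Dee, so Dee has the highest closeness.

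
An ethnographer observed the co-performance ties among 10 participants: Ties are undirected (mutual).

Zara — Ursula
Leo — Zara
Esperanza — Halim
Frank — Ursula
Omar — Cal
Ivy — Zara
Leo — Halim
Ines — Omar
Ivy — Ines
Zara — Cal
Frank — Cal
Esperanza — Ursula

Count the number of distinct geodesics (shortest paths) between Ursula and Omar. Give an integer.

The shortest distance is 3. The length-3 paths are: Ursula–Zara–Cal–Omar; Ursula–Frank–Cal–Omar.
That gives 2 distinct shortest paths.

2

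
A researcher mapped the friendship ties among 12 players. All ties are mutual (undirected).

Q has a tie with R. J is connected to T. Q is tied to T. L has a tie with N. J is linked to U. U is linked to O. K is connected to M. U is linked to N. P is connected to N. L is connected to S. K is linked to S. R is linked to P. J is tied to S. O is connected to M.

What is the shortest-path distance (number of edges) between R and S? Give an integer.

4

One shortest route is R – P – N – L – S, which uses 4 edges, and at distance 3 from R we only reach {J, L, U}, which does not include S. So d(R,S) = 4.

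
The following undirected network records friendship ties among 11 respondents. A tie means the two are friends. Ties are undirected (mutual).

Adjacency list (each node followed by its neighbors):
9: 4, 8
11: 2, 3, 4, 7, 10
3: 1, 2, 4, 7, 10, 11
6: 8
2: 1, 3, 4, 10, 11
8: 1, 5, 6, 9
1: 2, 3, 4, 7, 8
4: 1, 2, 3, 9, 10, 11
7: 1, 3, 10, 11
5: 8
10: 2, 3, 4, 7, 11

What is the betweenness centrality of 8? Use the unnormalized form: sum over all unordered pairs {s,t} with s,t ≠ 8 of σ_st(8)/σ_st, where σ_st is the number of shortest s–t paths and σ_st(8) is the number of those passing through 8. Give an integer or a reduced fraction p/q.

177/10

Pairs whose geodesics pass through 8 — 5–6: 1; 5–9: 1; 5–11: 5/5; 5–7: 1; 5–1: 1; 5–4: 2/2; 5–3: 1; 5–10: 5/5; 5–2: 1; 6–9: 1; 6–11: 5/5; 6–7: 1; 6–1: 1; 6–4: 2/2 … (+5 more pairs).
All other pairs contribute 0.
Summing the contributions gives betweenness(8) = 177/10.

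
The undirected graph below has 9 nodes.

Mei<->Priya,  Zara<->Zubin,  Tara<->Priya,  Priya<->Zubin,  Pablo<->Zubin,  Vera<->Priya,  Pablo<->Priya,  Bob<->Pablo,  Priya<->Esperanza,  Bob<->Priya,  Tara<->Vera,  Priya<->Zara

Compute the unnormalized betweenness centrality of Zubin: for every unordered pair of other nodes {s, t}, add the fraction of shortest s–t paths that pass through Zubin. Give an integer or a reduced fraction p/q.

Pairs whose geodesics pass through Zubin — Pablo–Zara: 1/2.
All other pairs contribute 0.
Summing the contributions gives betweenness(Zubin) = 1/2.

1/2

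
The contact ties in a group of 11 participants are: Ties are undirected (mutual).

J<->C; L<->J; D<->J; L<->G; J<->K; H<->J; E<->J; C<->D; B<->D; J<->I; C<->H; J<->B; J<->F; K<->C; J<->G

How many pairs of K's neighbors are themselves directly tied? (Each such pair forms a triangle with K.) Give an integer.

K's neighbors: C and J.
Neighbor pairs that are themselves tied: K–C–J. Each forms one triangle with K, for 1 in total.

1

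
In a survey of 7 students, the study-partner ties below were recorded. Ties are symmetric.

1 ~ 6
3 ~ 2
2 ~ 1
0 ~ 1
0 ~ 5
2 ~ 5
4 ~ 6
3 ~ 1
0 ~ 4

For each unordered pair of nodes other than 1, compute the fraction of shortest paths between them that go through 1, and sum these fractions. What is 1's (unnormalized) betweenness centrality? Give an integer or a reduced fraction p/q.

19/3

Pairs whose geodesics pass through 1 — 3–0: 1; 3–4: 2/2; 3–6: 1; 2–0: 1/2; 2–4: 2/3; 2–6: 1; 5–6: 2/3; 0–6: 1/2.
All other pairs contribute 0.
Summing the contributions gives betweenness(1) = 19/3.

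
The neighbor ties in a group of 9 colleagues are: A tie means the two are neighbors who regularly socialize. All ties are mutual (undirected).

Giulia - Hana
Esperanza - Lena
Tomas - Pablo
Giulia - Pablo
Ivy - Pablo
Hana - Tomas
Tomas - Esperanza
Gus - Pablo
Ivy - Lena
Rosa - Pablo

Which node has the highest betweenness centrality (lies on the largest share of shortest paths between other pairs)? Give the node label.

Pablo

Unnormalized betweenness of each node: Esperanza:2, Giulia:2, Gus:0, Hana:1, Ivy:4, Lena:1, Pablo:18, Rosa:0, Tomas:8.
Pablo has the largest value, 18, making it the main broker — the node through which the most shortest paths run.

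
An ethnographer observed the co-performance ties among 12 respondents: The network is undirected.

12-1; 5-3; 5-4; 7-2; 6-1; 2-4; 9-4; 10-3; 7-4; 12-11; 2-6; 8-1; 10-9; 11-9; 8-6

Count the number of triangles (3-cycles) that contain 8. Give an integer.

8's neighbors: 1 and 6.
Neighbor pairs that are themselves tied: 8–1–6. Each forms one triangle with 8, for 1 in total.

1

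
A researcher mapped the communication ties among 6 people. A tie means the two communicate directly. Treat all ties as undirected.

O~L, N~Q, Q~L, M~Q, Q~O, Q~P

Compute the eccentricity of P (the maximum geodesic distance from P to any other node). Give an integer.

Distances from P: L:2, M:2, N:2, O:2, Q:1.
The largest is 2 (to N, O, L, and M), so the eccentricity of P is 2.

2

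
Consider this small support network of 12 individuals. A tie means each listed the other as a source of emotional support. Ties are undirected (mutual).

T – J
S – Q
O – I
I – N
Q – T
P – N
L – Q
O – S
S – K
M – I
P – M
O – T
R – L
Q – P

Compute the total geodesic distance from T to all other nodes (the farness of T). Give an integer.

Distances from T: I:2, J:1, K:3, L:2, M:3, N:3, O:1, P:2, Q:1, R:3, S:2.
Sum = 2 + 1 + 3 + 2 + 3 + 3 + 1 + 2 + 1 + 3 + 2 = 23.

23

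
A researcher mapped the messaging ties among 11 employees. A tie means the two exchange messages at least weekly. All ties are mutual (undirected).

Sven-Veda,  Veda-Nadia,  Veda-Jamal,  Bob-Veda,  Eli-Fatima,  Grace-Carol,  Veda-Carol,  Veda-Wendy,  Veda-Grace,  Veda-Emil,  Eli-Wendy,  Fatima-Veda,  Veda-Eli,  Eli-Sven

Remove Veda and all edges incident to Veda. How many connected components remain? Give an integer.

Without Veda, the remaining ties split the others into: {Eli, Fatima, Sven, Wendy}; {Bob}; {Carol, Grace}; {Emil}; {Jamal}; {Nadia}.
That's 6 separate components.

6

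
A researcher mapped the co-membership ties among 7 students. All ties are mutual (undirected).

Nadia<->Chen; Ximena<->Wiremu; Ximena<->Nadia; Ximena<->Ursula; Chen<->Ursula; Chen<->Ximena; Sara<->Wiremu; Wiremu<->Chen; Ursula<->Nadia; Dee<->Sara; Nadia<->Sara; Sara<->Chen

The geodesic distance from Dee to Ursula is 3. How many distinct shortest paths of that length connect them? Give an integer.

The shortest distance is 3. The length-3 paths are: Dee–Sara–Chen–Ursula; Dee–Sara–Nadia–Ursula.
That gives 2 distinct shortest paths.

2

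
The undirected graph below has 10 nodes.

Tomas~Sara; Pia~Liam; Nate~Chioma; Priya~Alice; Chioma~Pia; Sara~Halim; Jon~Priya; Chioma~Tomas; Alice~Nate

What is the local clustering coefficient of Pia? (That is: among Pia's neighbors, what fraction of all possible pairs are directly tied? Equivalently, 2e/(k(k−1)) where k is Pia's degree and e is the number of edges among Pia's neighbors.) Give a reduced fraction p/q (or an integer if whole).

0

Pia's neighbors: Chioma and Liam (k = 2).
Possible neighbor pairs: C(2,2) = 1. Edges among them: none → e = 0.
Clustering(Pia) = 0/1.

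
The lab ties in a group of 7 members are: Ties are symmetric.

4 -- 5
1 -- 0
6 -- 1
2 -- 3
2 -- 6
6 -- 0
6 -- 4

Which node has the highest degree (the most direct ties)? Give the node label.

6

Degrees — 0:2, 1:2, 2:2, 3:1, 4:2, 5:1, 6:4.
The maximum is 4, attained only by 6.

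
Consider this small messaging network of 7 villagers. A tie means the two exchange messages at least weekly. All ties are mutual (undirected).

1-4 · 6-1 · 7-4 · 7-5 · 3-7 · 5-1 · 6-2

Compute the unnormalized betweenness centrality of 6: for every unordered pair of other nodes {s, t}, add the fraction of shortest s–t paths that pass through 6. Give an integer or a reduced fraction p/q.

5

Pairs whose geodesics pass through 6 — 3–2: 2/2; 1–2: 1; 4–2: 1; 2–7: 2/2; 2–5: 1.
All other pairs contribute 0.
Summing the contributions gives betweenness(6) = 5.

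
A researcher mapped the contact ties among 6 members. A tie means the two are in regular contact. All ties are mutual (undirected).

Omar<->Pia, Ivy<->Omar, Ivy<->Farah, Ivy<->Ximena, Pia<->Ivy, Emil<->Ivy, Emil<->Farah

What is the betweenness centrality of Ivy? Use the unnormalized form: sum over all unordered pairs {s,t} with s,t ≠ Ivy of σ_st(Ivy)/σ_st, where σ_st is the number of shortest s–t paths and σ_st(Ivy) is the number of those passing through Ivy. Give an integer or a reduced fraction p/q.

Pairs whose geodesics pass through Ivy — Pia–Ximena: 1; Pia–Emil: 1; Pia–Farah: 1; Ximena–Emil: 1; Ximena–Omar: 1; Ximena–Farah: 1; Emil–Omar: 1; Omar–Farah: 1.
All other pairs contribute 0.
Summing the contributions gives betweenness(Ivy) = 8.

8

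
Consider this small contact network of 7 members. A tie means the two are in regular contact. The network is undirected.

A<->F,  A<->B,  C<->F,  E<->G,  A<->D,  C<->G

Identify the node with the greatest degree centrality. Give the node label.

A

Degrees — A:3, B:1, C:2, D:1, E:1, F:2, G:2.
The maximum is 3, attained only by A.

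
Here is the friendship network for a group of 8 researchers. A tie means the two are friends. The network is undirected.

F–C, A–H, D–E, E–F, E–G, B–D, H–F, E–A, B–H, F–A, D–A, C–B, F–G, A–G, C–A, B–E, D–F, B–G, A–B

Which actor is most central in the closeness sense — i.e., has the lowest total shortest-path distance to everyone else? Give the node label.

A

Farness (sum of distances to all others) for each node — A:7, B:8, C:11, D:10, E:9, F:8, G:10, H:11.
The smallest farness is 7, for A, so A has the highest closeness.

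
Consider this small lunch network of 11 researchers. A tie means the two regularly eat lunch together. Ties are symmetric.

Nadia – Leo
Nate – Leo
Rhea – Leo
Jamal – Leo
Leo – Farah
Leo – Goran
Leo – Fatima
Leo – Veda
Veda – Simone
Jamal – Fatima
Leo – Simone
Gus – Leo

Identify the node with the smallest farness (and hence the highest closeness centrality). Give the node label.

Leo

Farness (sum of distances to all others) for each node — Farah:19, Fatima:18, Goran:19, Gus:19, Jamal:18, Leo:10, Nadia:19, Nate:19, Rhea:19, Simone:18, Veda:18.
The smallest farness is 10, for Leo, so Leo has the highest closeness.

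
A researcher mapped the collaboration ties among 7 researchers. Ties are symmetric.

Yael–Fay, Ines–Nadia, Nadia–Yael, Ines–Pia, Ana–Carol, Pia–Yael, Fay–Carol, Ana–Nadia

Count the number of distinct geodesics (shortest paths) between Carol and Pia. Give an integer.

1

The shortest distance is 3, and the only length-3 path is Carol–Fay–Yael–Pia. So there is exactly 1 shortest path.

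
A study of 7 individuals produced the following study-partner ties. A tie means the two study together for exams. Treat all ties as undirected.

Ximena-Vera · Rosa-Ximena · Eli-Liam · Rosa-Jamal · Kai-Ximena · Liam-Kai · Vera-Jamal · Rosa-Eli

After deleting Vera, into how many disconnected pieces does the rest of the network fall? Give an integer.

1

Vera's neighbors (Jamal and Ximena) remain reachable from one another through other ties, so the rest of the network stays in one piece.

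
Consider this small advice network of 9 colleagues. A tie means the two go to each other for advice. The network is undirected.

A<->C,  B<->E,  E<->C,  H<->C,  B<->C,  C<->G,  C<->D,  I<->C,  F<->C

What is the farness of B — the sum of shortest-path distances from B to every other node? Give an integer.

Distances from B: A:2, C:1, D:2, E:1, F:2, G:2, H:2, I:2.
Sum = 2 + 1 + 2 + 1 + 2 + 2 + 2 + 2 = 14.

14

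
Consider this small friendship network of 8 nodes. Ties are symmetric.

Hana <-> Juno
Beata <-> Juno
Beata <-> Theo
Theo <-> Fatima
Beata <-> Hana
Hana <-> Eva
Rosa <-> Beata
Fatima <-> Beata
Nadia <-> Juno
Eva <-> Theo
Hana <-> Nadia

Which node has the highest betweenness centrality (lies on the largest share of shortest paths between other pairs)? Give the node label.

Beata

Unnormalized betweenness of each node: Beata:67/6, Eva:5/6, Fatima:0, Hana:31/6, Juno:11/6, Nadia:0, Rosa:0, Theo:2.
Beata has the largest value, 67/6, making it the main broker — the node through which the most shortest paths run.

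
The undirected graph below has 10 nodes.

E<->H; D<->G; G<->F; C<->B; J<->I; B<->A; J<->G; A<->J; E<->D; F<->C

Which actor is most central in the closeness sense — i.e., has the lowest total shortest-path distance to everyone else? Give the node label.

Farness (sum of distances to all others) for each node — A:23, B:27, C:25, D:21, E:27, F:21, G:17, H:35, I:27, J:19.
The smallest farness is 17, for G, so G has the highest closeness.

G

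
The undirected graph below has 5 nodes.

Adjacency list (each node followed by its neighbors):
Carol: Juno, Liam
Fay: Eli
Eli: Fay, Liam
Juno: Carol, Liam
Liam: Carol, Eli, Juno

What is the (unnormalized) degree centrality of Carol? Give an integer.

2

Carol is directly tied to Juno and Liam. That is 2 neighbors, so the degree of Carol is 2.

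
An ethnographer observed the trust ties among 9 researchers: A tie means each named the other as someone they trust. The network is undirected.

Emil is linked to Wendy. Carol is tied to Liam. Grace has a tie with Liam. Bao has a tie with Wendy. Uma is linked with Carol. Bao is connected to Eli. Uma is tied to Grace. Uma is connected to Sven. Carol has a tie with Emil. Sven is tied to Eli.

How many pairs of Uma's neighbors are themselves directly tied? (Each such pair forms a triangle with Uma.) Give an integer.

0

Uma's neighbors are Carol, Grace, and Sven, but none of them are tied to each other, so no triangle contains Uma.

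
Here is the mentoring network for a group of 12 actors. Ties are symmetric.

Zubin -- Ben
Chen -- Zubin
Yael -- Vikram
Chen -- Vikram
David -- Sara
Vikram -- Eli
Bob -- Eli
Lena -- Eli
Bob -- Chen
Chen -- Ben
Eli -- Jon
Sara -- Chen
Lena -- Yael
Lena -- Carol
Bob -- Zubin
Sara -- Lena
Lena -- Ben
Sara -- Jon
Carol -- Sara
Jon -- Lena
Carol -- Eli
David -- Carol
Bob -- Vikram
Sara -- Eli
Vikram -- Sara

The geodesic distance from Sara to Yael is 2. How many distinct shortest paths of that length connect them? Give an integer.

2

The shortest distance is 2. The length-2 paths are: Sara–Vikram–Yael; Sara–Lena–Yael.
That gives 2 distinct shortest paths.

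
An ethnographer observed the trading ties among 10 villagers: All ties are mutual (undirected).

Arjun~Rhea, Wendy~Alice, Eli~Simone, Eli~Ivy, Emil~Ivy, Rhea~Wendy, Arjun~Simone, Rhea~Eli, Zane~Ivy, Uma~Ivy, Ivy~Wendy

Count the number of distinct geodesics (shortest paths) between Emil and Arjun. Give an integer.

3

The shortest distance is 4. The length-4 paths are: Emil–Ivy–Eli–Rhea–Arjun; Emil–Ivy–Wendy–Rhea–Arjun; Emil–Ivy–Eli–Simone–Arjun.
That gives 3 distinct shortest paths.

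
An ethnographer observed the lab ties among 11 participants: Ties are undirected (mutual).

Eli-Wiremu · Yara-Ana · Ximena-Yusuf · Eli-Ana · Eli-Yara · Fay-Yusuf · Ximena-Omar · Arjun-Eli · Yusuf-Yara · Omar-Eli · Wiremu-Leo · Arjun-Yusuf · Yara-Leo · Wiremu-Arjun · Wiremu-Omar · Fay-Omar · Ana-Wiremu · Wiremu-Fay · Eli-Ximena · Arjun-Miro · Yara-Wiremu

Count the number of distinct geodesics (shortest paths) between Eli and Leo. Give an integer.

The shortest distance is 2. The length-2 paths are: Eli–Yara–Leo; Eli–Wiremu–Leo.
That gives 2 distinct shortest paths.

2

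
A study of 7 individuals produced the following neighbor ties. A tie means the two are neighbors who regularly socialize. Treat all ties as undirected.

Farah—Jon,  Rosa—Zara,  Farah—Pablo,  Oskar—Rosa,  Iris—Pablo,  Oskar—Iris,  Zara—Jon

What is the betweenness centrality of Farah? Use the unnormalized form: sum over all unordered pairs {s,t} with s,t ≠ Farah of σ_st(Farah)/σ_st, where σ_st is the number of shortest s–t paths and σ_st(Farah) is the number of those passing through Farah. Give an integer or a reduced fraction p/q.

Pairs whose geodesics pass through Farah — Zara–Pablo: 1; Jon–Pablo: 1; Jon–Iris: 1.
All other pairs contribute 0.
Summing the contributions gives betweenness(Farah) = 3.

3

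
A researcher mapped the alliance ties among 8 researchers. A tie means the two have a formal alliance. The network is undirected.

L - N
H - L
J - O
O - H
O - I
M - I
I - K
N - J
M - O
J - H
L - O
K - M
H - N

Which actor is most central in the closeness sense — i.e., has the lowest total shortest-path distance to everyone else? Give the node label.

Farness (sum of distances to all others) for each node — H:11, I:12, J:12, K:17, L:12, M:12, N:15, O:9.
The smallest farness is 9, for O, so O has the highest closeness.

O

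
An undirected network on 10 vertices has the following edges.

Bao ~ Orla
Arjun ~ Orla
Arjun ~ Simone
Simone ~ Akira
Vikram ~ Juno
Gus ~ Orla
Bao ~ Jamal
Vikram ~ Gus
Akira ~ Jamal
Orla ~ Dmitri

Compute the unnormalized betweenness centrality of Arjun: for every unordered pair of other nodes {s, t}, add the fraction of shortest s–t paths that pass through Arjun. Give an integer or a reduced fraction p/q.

8

Pairs whose geodesics pass through Arjun — Juno–Simone: 1; Juno–Akira: 1/2; Simone–Dmitri: 1; Simone–Gus: 1; Simone–Vikram: 1; Simone–Orla: 1; Simone–Bao: 1/2; Dmitri–Akira: 1/2; Gus–Akira: 1/2; Akira–Vikram: 1/2; Akira–Orla: 1/2.
All other pairs contribute 0.
Summing the contributions gives betweenness(Arjun) = 8.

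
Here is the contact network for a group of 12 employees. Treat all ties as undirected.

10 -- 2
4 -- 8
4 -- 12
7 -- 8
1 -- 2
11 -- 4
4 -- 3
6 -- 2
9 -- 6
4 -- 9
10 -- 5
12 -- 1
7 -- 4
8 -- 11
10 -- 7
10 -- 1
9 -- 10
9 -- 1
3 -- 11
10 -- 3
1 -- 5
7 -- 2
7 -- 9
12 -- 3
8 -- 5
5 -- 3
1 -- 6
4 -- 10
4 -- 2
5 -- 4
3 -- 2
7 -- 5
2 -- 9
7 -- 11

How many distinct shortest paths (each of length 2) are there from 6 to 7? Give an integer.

The shortest distance is 2. The length-2 paths are: 6–9–7; 6–2–7.
That gives 2 distinct shortest paths.

2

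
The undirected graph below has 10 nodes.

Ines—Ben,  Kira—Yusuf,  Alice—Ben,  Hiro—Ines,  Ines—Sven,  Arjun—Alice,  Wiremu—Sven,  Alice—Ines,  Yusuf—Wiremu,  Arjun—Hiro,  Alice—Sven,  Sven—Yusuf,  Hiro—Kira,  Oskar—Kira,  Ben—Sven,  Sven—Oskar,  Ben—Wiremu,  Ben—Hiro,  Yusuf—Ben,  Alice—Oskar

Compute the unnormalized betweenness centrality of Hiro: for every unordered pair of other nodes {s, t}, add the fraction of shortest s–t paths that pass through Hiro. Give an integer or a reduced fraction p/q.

Pairs whose geodesics pass through Hiro — Yusuf–Arjun: 2/4; Ines–Kira: 1; Ines–Arjun: 1/2; Kira–Ben: 1/2; Kira–Arjun: 1; Ben–Arjun: 1/2; Arjun–Wiremu: 1/3.
All other pairs contribute 0.
Summing the contributions gives betweenness(Hiro) = 13/3.

13/3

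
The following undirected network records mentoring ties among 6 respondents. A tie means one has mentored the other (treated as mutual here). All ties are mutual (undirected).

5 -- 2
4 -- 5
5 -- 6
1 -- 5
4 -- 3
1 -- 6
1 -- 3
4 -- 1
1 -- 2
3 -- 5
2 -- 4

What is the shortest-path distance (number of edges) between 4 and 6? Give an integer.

2

One shortest route is 4 – 5 – 6, which uses 2 edges, and 4 and 6 are not directly tied, so nothing shorter exists. So d(4,6) = 2.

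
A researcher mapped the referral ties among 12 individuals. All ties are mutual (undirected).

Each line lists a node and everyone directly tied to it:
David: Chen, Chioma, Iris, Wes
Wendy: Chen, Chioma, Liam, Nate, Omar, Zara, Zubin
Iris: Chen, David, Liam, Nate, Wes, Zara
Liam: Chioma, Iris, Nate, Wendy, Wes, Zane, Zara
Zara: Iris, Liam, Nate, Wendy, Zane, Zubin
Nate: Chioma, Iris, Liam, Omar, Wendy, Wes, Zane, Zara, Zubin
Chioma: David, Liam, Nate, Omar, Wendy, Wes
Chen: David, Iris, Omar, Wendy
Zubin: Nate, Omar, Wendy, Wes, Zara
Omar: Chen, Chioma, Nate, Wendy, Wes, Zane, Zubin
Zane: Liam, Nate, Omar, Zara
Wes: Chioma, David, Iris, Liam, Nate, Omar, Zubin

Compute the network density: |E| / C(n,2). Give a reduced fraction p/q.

6/11

There are 36 edges and 12 nodes, so the maximum possible is C(12,2) = 66.
Density = 36/66 = 6/11.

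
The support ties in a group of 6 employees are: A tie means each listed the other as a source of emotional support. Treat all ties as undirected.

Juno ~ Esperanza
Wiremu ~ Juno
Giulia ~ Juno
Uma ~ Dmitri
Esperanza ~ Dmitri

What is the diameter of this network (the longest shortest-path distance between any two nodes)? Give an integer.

4

Eccentricity of each node (its greatest distance to any other): Dmitri:3, Esperanza:2, Giulia:4, Juno:3, Uma:4, Wiremu:4.
The maximum eccentricity is 4, realized for instance by the pair Giulia–Uma via Giulia – Juno – Esperanza – Dmitri – Uma. So the diameter is 4.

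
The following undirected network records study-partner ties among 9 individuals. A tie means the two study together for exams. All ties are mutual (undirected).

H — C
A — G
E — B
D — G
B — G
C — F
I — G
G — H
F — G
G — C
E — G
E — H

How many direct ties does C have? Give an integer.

3

C is directly tied to F, G, and H. That is 3 neighbors, so the degree of C is 3.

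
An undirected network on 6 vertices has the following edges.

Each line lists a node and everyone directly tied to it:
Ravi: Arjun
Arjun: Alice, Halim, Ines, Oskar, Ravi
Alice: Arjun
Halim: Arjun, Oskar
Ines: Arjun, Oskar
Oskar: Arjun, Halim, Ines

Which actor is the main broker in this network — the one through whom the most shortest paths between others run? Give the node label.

Arjun

Unnormalized betweenness of each node: Alice:0, Arjun:15/2, Halim:0, Ines:0, Oskar:1/2, Ravi:0.
Arjun has the largest value, 15/2, making it the main broker — the node through which the most shortest paths run.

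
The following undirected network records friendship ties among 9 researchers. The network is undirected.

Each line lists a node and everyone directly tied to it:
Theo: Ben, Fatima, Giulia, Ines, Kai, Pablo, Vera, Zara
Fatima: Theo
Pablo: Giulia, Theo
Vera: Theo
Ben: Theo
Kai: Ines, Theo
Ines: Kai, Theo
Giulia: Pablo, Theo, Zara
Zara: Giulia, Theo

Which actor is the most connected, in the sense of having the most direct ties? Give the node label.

Degrees — Ben:1, Fatima:1, Giulia:3, Ines:2, Kai:2, Pablo:2, Theo:8, Vera:1, Zara:2.
The maximum is 8, attained only by Theo.

Theo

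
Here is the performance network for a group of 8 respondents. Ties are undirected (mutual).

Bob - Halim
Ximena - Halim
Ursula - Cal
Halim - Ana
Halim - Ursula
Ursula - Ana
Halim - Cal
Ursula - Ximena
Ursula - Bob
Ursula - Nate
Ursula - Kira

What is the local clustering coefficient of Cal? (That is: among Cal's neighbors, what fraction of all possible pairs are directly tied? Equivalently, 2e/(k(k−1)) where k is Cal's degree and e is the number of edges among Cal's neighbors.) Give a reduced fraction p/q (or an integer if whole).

Cal's neighbors: Halim and Ursula (k = 2).
Possible neighbor pairs: C(2,2) = 1. Edges among them: Halim–Ursula → e = 1.
Clustering(Cal) = 1/1.

1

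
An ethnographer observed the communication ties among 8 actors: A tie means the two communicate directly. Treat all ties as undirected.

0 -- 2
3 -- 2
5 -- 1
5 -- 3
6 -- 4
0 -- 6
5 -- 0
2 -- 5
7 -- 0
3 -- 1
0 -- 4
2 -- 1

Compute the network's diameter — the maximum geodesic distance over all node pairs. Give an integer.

3

Eccentricity of each node (its greatest distance to any other): 0:2, 1:3, 2:2, 3:3, 4:3, 5:2, 6:3, 7:3.
The maximum eccentricity is 3, realized for instance by the pair 7–3 via 7 – 0 – 5 – 3. So the diameter is 3.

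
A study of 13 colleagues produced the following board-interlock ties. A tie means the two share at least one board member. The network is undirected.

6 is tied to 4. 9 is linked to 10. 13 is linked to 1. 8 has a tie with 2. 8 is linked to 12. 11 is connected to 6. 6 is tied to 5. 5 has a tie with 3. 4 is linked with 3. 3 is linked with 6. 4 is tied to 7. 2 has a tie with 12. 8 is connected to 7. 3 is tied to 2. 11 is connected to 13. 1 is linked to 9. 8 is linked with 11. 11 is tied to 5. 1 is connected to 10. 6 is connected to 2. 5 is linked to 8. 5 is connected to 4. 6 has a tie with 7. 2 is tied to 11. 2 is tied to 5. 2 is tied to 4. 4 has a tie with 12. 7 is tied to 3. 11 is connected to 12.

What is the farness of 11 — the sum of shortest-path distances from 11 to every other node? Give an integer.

Distances from 11: 1:2, 2:1, 3:2, 4:2, 5:1, 6:1, 7:2, 8:1, 9:3, 10:3, 12:1, 13:1.
Sum = 2 + 1 + 2 + 2 + 1 + 1 + 2 + 1 + 3 + 3 + 1 + 1 = 20.

20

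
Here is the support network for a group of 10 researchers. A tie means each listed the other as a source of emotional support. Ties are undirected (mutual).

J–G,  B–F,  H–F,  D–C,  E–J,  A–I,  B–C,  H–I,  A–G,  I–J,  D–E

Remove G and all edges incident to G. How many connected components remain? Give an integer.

G's neighbors (A and J) remain reachable from one another through other ties, so the rest of the network stays in one piece.

1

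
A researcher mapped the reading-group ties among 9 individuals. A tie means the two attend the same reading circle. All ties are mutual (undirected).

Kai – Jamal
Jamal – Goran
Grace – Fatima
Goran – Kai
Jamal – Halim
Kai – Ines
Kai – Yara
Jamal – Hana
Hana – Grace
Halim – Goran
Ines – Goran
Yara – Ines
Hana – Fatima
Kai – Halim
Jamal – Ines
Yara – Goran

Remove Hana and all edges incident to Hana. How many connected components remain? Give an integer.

2

Without Hana, the remaining ties split the others into: {Goran, Halim, Ines, Jamal, Kai, Yara}; {Fatima, Grace}.
That's 2 separate components.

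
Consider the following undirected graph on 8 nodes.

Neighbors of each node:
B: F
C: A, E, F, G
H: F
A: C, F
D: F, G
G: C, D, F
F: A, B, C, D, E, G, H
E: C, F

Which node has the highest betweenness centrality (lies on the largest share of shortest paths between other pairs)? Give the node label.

F

Unnormalized betweenness of each node: A:0, B:0, C:3/2, D:0, E:0, F:15, G:1/2, H:0.
F has the largest value, 15, making it the main broker — the node through which the most shortest paths run.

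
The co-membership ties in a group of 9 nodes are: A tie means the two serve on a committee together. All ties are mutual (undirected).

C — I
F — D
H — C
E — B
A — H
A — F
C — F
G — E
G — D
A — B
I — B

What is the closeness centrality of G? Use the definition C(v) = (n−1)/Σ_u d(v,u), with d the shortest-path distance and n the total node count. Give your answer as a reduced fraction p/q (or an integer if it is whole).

Distances from G: A:3, B:2, C:3, D:1, E:1, F:2, H:4, I:3. Sum = 19.
n = 9, so closeness = 8/19.

8/19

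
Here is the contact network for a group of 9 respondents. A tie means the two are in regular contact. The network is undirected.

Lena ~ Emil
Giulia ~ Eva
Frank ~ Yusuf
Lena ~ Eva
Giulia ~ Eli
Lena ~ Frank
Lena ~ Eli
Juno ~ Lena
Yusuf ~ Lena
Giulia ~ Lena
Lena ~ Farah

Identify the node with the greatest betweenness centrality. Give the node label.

Unnormalized betweenness of each node: Eli:0, Emil:0, Eva:0, Farah:0, Frank:0, Giulia:1/2, Juno:0, Lena:49/2, Yusuf:0.
Lena has the largest value, 49/2, making it the main broker — the node through which the most shortest paths run.

Lena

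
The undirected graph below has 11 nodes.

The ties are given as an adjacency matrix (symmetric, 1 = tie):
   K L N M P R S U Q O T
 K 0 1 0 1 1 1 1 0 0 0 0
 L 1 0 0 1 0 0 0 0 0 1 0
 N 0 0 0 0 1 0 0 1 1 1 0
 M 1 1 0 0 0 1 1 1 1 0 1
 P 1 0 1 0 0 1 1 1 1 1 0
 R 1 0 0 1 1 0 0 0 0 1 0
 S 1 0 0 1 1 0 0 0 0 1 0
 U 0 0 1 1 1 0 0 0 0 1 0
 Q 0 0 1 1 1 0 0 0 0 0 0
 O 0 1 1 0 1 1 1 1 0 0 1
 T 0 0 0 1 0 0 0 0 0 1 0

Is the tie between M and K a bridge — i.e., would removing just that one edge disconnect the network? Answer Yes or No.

No

Even without that edge, M still reaches K via M – L – K, so the network stays connected. Not a bridge.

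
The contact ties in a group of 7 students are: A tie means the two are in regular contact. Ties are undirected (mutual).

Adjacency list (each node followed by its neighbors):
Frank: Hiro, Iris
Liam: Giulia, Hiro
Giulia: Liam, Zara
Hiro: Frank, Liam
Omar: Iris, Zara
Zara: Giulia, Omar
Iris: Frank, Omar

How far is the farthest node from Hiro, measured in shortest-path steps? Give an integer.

3

Distances from Hiro: Frank:1, Giulia:2, Iris:2, Liam:1, Omar:3, Zara:3.
The largest is 3 (to Omar and Zara), so the eccentricity of Hiro is 3.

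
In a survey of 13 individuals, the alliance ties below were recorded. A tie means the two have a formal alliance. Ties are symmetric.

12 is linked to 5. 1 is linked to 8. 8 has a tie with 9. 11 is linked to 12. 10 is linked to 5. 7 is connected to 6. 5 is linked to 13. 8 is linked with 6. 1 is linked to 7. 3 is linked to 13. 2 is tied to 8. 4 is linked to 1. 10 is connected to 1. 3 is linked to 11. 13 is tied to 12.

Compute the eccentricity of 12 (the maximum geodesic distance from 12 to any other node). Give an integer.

5

Distances from 12: 1:3, 2:5, 3:2, 4:4, 5:1, 6:5, 7:4, 8:4, 9:5, 10:2, 11:1, 13:1.
The largest is 5 (to 6, 9, and 2), so the eccentricity of 12 is 5.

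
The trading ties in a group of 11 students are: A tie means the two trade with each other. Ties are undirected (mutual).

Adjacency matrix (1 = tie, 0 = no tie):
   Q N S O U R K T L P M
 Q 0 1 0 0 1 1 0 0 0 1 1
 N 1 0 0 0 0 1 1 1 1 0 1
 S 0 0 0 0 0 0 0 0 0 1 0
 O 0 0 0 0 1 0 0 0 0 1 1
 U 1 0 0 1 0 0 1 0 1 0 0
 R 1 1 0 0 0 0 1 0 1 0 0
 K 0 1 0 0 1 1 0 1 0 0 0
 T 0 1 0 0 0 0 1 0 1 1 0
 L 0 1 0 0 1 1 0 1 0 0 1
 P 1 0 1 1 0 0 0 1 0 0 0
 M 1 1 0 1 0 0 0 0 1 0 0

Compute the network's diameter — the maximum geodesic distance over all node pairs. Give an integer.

3

Eccentricity of each node (its greatest distance to any other): K:3, L:3, M:3, N:3, O:3, P:2, Q:2, R:3, S:3, T:2, U:3.
The maximum eccentricity is 3, realized for instance by the pair N–S via N – Q – P – S. So the diameter is 3.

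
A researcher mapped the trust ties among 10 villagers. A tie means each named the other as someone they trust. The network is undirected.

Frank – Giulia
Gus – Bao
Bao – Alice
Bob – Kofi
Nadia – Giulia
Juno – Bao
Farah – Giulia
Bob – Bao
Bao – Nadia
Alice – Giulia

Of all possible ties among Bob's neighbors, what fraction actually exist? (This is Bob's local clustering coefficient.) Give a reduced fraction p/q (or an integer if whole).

Bob's neighbors: Bao and Kofi (k = 2).
Possible neighbor pairs: C(2,2) = 1. Edges among them: none → e = 0.
Clustering(Bob) = 0/1.

0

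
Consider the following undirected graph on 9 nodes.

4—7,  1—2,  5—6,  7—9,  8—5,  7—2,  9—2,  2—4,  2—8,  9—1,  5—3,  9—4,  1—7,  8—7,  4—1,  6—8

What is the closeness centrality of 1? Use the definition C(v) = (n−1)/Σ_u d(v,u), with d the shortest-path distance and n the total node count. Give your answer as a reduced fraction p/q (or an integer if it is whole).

Distances from 1: 2:1, 3:4, 4:1, 5:3, 6:3, 7:1, 8:2, 9:1. Sum = 16.
n = 9, so closeness = 8/16 = 1/2.

1/2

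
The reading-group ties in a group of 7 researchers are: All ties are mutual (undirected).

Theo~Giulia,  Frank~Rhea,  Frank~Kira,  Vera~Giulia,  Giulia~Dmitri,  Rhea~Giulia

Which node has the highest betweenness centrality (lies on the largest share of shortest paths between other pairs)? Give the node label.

Unnormalized betweenness of each node: Dmitri:0, Frank:5, Giulia:12, Kira:0, Rhea:8, Theo:0, Vera:0.
Giulia has the largest value, 12, making it the main broker — the node through which the most shortest paths run.

Giulia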